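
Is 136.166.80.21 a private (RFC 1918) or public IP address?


RFC 1918 private ranges:
  10.0.0.0/8 (10.0.0.0 - 10.255.255.255)
  172.16.0.0/12 (172.16.0.0 - 172.31.255.255)
  192.168.0.0/16 (192.168.0.0 - 192.168.255.255)
Public (not in any RFC 1918 range)


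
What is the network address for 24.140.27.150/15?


IP:   00011000.10001100.00011011.10010110
Mask: 11111111.11111110.00000000.00000000
AND operation:
Net:  00011000.10001100.00000000.00000000
Network: 24.140.0.0/15


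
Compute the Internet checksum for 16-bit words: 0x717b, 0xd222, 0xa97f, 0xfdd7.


Sum all words (with carry folding):
+ 0x717b = 0x717b
+ 0xd222 = 0x439e
+ 0xa97f = 0xed1d
+ 0xfdd7 = 0xeaf5
One's complement: ~0xeaf5
Checksum = 0x150a


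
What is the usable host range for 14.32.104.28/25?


Network: 14.32.104.0
Broadcast: 14.32.104.127
First usable = network + 1
Last usable = broadcast - 1
Range: 14.32.104.1 to 14.32.104.126


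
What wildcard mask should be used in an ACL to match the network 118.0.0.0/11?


Subnet mask: 255.224.0.0
Wildcard = 255.255.255.255 - subnet mask
255 - 255 = 0
255 - 224 = 31
255 - 0 = 255
255 - 0 = 255
Wildcard: 0.31.255.255


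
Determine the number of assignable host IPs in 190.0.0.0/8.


Host bits = 32 - 8 = 24
Total addresses = 2^24 = 16777216
Usable = total - 2 (network and broadcast)
Usable hosts: 16777214


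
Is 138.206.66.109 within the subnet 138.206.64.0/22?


Subnet network: 138.206.64.0
Test IP AND mask: 138.206.64.0
Yes, 138.206.66.109 is in 138.206.64.0/22


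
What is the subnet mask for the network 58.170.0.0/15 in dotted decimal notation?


/15 means 15 network bits, 17 host bits
Binary: 11111111111111100000000000000000
Mask: 255.254.0.0


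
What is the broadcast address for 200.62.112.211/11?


Network: 200.32.0.0/11
Host bits = 21
Set all host bits to 1:
Broadcast: 200.63.255.255


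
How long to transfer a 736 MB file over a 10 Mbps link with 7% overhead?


Effective throughput = 10 * (1 - 7/100) = 9.3 Mbps
File size in Mb = 736 * 8 = 5888 Mb
Time = 5888 / 9.3
Time = 633.1183 seconds


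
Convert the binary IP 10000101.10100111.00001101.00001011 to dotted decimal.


10000101 = 133
10100111 = 167
00001101 = 13
00001011 = 11
IP: 133.167.13.11


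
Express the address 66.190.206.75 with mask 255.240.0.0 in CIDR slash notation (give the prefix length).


Binary: 11111111.11110000.00000000.00000000
Count leading 1s
Prefix: /12


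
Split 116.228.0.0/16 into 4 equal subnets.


New prefix = 16 + 2 = 18
Each subnet has 16384 addresses
  116.228.0.0/18
  116.228.64.0/18
  116.228.128.0/18
  116.228.192.0/18
Subnets: 116.228.0.0/18, 116.228.64.0/18, 116.228.128.0/18, 116.228.192.0/18


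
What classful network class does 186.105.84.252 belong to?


First octet: 186
Binary: 10111010
10xxxxxx -> Class B (128-191)
Class B, default mask 255.255.0.0 (/16)


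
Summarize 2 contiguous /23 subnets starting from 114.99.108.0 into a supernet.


Original prefix: /23
Number of subnets: 2 = 2^1
New prefix = 23 - 1 = 22
Supernet: 114.99.108.0/22


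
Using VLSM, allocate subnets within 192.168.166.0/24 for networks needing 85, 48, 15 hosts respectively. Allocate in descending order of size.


85 hosts -> /25 (126 usable): 192.168.166.0/25
48 hosts -> /26 (62 usable): 192.168.166.128/26
15 hosts -> /27 (30 usable): 192.168.166.192/27
Allocation: 192.168.166.0/25 (85 hosts, 126 usable); 192.168.166.128/26 (48 hosts, 62 usable); 192.168.166.192/27 (15 hosts, 30 usable)


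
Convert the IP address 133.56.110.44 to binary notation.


133 = 10000101
56 = 00111000
110 = 01101110
44 = 00101100
Binary: 10000101.00111000.01101110.00101100


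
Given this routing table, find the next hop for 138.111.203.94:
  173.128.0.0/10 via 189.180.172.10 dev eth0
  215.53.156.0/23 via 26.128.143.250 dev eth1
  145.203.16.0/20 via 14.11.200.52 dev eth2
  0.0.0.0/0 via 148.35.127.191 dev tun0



Longest prefix match for 138.111.203.94:
  /10 173.128.0.0: no
  /23 215.53.156.0: no
  /20 145.203.16.0: no
  /0 0.0.0.0: MATCH
Selected: next-hop 148.35.127.191 via tun0 (matched /0)


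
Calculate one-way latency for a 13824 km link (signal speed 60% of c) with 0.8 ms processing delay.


Speed = 0.6 * 3e5 km/s = 180000 km/s
Propagation delay = 13824 / 180000 = 0.0768 s = 76.8 ms
Processing delay = 0.8 ms
Total one-way latency = 77.6 ms


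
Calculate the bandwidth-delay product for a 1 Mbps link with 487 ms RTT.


BDP = bandwidth * RTT
= 1 Mbps * 487 ms
= 1 * 1e6 * 487 / 1000 bits
= 487000 bits
= 60875 bytes
= 59.4482 KB
BDP = 487000 bits (60875 bytes)


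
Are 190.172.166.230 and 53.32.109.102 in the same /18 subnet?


Mask: 255.255.192.0
190.172.166.230 AND mask = 190.172.128.0
53.32.109.102 AND mask = 53.32.64.0
No, different subnets (190.172.128.0 vs 53.32.64.0)


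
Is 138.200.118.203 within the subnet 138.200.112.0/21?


Subnet network: 138.200.112.0
Test IP AND mask: 138.200.112.0
Yes, 138.200.118.203 is in 138.200.112.0/21


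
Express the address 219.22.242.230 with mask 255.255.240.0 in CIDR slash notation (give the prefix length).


Binary: 11111111.11111111.11110000.00000000
Count leading 1s
Prefix: /20


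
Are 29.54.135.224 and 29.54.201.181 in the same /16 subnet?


Mask: 255.255.0.0
29.54.135.224 AND mask = 29.54.0.0
29.54.201.181 AND mask = 29.54.0.0
Yes, same subnet (29.54.0.0)


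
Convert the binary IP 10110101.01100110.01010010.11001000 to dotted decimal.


10110101 = 181
01100110 = 102
01010010 = 82
11001000 = 200
IP: 181.102.82.200


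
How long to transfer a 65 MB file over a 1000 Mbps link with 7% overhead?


Effective throughput = 1000 * (1 - 7/100) = 930.0 Mbps
File size in Mb = 65 * 8 = 520 Mb
Time = 520 / 930.0
Time = 0.5591 seconds


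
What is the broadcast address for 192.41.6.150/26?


Network: 192.41.6.128/26
Host bits = 6
Set all host bits to 1:
Broadcast: 192.41.6.191


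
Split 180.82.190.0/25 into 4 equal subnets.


New prefix = 25 + 2 = 27
Each subnet has 32 addresses
  180.82.190.0/27
  180.82.190.32/27
  180.82.190.64/27
  180.82.190.96/27
Subnets: 180.82.190.0/27, 180.82.190.32/27, 180.82.190.64/27, 180.82.190.96/27


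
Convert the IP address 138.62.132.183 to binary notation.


138 = 10001010
62 = 00111110
132 = 10000100
183 = 10110111
Binary: 10001010.00111110.10000100.10110111


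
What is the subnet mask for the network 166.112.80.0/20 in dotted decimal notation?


/20 means 20 network bits, 12 host bits
Binary: 11111111111111111111000000000000
Mask: 255.255.240.0


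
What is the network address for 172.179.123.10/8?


IP:   10101100.10110011.01111011.00001010
Mask: 11111111.00000000.00000000.00000000
AND operation:
Net:  10101100.00000000.00000000.00000000
Network: 172.0.0.0/8


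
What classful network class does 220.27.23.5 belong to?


First octet: 220
Binary: 11011100
110xxxxx -> Class C (192-223)
Class C, default mask 255.255.255.0 (/24)


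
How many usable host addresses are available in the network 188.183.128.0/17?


Host bits = 32 - 17 = 15
Total addresses = 2^15 = 32768
Usable = total - 2 (network and broadcast)
Usable hosts: 32766


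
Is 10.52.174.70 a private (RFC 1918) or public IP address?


RFC 1918 private ranges:
  10.0.0.0/8 (10.0.0.0 - 10.255.255.255)
  172.16.0.0/12 (172.16.0.0 - 172.31.255.255)
  192.168.0.0/16 (192.168.0.0 - 192.168.255.255)
Private (in 10.0.0.0/8)


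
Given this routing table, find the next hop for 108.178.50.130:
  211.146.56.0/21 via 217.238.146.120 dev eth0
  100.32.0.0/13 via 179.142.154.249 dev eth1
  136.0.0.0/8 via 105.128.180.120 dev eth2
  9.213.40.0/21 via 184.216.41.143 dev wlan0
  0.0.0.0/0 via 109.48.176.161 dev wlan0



Longest prefix match for 108.178.50.130:
  /21 211.146.56.0: no
  /13 100.32.0.0: no
  /8 136.0.0.0: no
  /21 9.213.40.0: no
  /0 0.0.0.0: MATCH
Selected: next-hop 109.48.176.161 via wlan0 (matched /0)


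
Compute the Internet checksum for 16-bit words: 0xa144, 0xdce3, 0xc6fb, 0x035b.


Sum all words (with carry folding):
+ 0xa144 = 0xa144
+ 0xdce3 = 0x7e28
+ 0xc6fb = 0x4524
+ 0x035b = 0x487f
One's complement: ~0x487f
Checksum = 0xb780


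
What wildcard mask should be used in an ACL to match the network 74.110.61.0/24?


Subnet mask: 255.255.255.0
Wildcard = 255.255.255.255 - subnet mask
255 - 255 = 0
255 - 255 = 0
255 - 255 = 0
255 - 0 = 255
Wildcard: 0.0.0.255


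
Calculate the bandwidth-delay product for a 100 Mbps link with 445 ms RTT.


BDP = bandwidth * RTT
= 100 Mbps * 445 ms
= 100 * 1e6 * 445 / 1000 bits
= 44500000 bits
= 5562500 bytes
= 5432.1289 KB
BDP = 44500000 bits (5562500 bytes)


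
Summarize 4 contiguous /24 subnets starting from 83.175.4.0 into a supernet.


Original prefix: /24
Number of subnets: 4 = 2^2
New prefix = 24 - 2 = 22
Supernet: 83.175.4.0/22


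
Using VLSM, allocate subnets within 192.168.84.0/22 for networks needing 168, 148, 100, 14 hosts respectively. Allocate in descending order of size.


168 hosts -> /24 (254 usable): 192.168.84.0/24
148 hosts -> /24 (254 usable): 192.168.85.0/24
100 hosts -> /25 (126 usable): 192.168.86.0/25
14 hosts -> /28 (14 usable): 192.168.86.128/28
Allocation: 192.168.84.0/24 (168 hosts, 254 usable); 192.168.85.0/24 (148 hosts, 254 usable); 192.168.86.0/25 (100 hosts, 126 usable); 192.168.86.128/28 (14 hosts, 14 usable)


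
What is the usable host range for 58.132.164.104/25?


Network: 58.132.164.0
Broadcast: 58.132.164.127
First usable = network + 1
Last usable = broadcast - 1
Range: 58.132.164.1 to 58.132.164.126


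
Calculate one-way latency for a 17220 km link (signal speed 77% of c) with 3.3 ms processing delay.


Speed = 0.77 * 3e5 km/s = 231000 km/s
Propagation delay = 17220 / 231000 = 0.0745 s = 74.5455 ms
Processing delay = 3.3 ms
Total one-way latency = 77.8455 ms


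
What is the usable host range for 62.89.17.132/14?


Network: 62.88.0.0
Broadcast: 62.91.255.255
First usable = network + 1
Last usable = broadcast - 1
Range: 62.88.0.1 to 62.91.255.254


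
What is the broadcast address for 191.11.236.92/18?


Network: 191.11.192.0/18
Host bits = 14
Set all host bits to 1:
Broadcast: 191.11.255.255


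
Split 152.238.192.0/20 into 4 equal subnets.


New prefix = 20 + 2 = 22
Each subnet has 1024 addresses
  152.238.192.0/22
  152.238.196.0/22
  152.238.200.0/22
  152.238.204.0/22
Subnets: 152.238.192.0/22, 152.238.196.0/22, 152.238.200.0/22, 152.238.204.0/22


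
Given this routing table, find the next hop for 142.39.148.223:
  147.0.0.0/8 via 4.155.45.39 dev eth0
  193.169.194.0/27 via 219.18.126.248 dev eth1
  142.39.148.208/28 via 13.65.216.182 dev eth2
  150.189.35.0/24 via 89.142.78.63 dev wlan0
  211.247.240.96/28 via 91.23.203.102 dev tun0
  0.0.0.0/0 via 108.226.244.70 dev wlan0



Longest prefix match for 142.39.148.223:
  /8 147.0.0.0: no
  /27 193.169.194.0: no
  /28 142.39.148.208: MATCH
  /24 150.189.35.0: no
  /28 211.247.240.96: no
  /0 0.0.0.0: MATCH
Selected: next-hop 13.65.216.182 via eth2 (matched /28)


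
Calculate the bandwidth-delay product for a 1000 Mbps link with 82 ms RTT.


BDP = bandwidth * RTT
= 1000 Mbps * 82 ms
= 1000 * 1e6 * 82 / 1000 bits
= 82000000 bits
= 10250000 bytes
= 10009.7656 KB
BDP = 82000000 bits (10250000 bytes)


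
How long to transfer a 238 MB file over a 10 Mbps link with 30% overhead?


Effective throughput = 10 * (1 - 30/100) = 7 Mbps
File size in Mb = 238 * 8 = 1904 Mb
Time = 1904 / 7
Time = 272 seconds


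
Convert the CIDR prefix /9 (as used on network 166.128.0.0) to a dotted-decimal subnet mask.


/9 means 9 network bits, 23 host bits
Binary: 11111111100000000000000000000000
Mask: 255.128.0.0


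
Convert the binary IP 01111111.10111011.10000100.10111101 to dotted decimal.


01111111 = 127
10111011 = 187
10000100 = 132
10111101 = 189
IP: 127.187.132.189


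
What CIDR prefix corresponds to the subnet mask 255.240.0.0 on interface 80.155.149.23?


Binary: 11111111.11110000.00000000.00000000
Count leading 1s
Prefix: /12


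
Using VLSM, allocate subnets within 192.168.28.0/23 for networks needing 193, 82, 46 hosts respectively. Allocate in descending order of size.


193 hosts -> /24 (254 usable): 192.168.28.0/24
82 hosts -> /25 (126 usable): 192.168.29.0/25
46 hosts -> /26 (62 usable): 192.168.29.128/26
Allocation: 192.168.28.0/24 (193 hosts, 254 usable); 192.168.29.0/25 (82 hosts, 126 usable); 192.168.29.128/26 (46 hosts, 62 usable)


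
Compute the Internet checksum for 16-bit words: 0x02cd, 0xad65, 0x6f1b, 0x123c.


Sum all words (with carry folding):
+ 0x02cd = 0x02cd
+ 0xad65 = 0xb032
+ 0x6f1b = 0x1f4e
+ 0x123c = 0x318a
One's complement: ~0x318a
Checksum = 0xce75


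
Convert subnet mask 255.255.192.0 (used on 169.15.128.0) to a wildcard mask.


Subnet mask: 255.255.192.0
Wildcard = 255.255.255.255 - subnet mask
255 - 255 = 0
255 - 255 = 0
255 - 192 = 63
255 - 0 = 255
Wildcard: 0.0.63.255


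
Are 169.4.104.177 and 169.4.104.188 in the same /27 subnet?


Mask: 255.255.255.224
169.4.104.177 AND mask = 169.4.104.160
169.4.104.188 AND mask = 169.4.104.160
Yes, same subnet (169.4.104.160)


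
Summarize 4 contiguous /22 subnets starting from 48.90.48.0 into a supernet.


Original prefix: /22
Number of subnets: 4 = 2^2
New prefix = 22 - 2 = 20
Supernet: 48.90.48.0/20


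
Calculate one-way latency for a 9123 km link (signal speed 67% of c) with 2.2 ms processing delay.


Speed = 0.67 * 3e5 km/s = 201000 km/s
Propagation delay = 9123 / 201000 = 0.0454 s = 45.3881 ms
Processing delay = 2.2 ms
Total one-way latency = 47.5881 ms


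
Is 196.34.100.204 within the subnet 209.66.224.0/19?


Subnet network: 209.66.224.0
Test IP AND mask: 196.34.96.0
No, 196.34.100.204 is not in 209.66.224.0/19


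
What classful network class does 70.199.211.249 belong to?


First octet: 70
Binary: 01000110
0xxxxxxx -> Class A (1-126)
Class A, default mask 255.0.0.0 (/8)


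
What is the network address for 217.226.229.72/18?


IP:   11011001.11100010.11100101.01001000
Mask: 11111111.11111111.11000000.00000000
AND operation:
Net:  11011001.11100010.11000000.00000000
Network: 217.226.192.0/18


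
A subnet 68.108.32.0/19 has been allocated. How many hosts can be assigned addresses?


Host bits = 32 - 19 = 13
Total addresses = 2^13 = 8192
Usable = total - 2 (network and broadcast)
Usable hosts: 8190


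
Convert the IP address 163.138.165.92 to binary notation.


163 = 10100011
138 = 10001010
165 = 10100101
92 = 01011100
Binary: 10100011.10001010.10100101.01011100


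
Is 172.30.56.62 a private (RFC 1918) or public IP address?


RFC 1918 private ranges:
  10.0.0.0/8 (10.0.0.0 - 10.255.255.255)
  172.16.0.0/12 (172.16.0.0 - 172.31.255.255)
  192.168.0.0/16 (192.168.0.0 - 192.168.255.255)
Private (in 172.16.0.0/12)


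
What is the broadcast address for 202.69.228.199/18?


Network: 202.69.192.0/18
Host bits = 14
Set all host bits to 1:
Broadcast: 202.69.255.255


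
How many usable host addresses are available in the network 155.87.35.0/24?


Host bits = 32 - 24 = 8
Total addresses = 2^8 = 256
Usable = total - 2 (network and broadcast)
Usable hosts: 254


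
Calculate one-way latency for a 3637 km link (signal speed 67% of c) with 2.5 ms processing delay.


Speed = 0.67 * 3e5 km/s = 201000 km/s
Propagation delay = 3637 / 201000 = 0.0181 s = 18.0945 ms
Processing delay = 2.5 ms
Total one-way latency = 20.5945 ms


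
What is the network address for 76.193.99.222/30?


IP:   01001100.11000001.01100011.11011110
Mask: 11111111.11111111.11111111.11111100
AND operation:
Net:  01001100.11000001.01100011.11011100
Network: 76.193.99.220/30


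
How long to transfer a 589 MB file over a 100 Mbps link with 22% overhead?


Effective throughput = 100 * (1 - 22/100) = 78 Mbps
File size in Mb = 589 * 8 = 4712 Mb
Time = 4712 / 78
Time = 60.4103 seconds


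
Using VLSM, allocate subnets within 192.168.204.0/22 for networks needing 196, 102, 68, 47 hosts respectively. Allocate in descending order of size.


196 hosts -> /24 (254 usable): 192.168.204.0/24
102 hosts -> /25 (126 usable): 192.168.205.0/25
68 hosts -> /25 (126 usable): 192.168.205.128/25
47 hosts -> /26 (62 usable): 192.168.206.0/26
Allocation: 192.168.204.0/24 (196 hosts, 254 usable); 192.168.205.0/25 (102 hosts, 126 usable); 192.168.205.128/25 (68 hosts, 126 usable); 192.168.206.0/26 (47 hosts, 62 usable)


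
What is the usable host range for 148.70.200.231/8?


Network: 148.0.0.0
Broadcast: 148.255.255.255
First usable = network + 1
Last usable = broadcast - 1
Range: 148.0.0.1 to 148.255.255.254


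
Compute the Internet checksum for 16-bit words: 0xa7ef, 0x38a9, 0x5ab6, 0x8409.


Sum all words (with carry folding):
+ 0xa7ef = 0xa7ef
+ 0x38a9 = 0xe098
+ 0x5ab6 = 0x3b4f
+ 0x8409 = 0xbf58
One's complement: ~0xbf58
Checksum = 0x40a7


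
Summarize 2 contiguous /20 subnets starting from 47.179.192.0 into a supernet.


Original prefix: /20
Number of subnets: 2 = 2^1
New prefix = 20 - 1 = 19
Supernet: 47.179.192.0/19


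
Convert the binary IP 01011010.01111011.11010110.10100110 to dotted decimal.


01011010 = 90
01111011 = 123
11010110 = 214
10100110 = 166
IP: 90.123.214.166


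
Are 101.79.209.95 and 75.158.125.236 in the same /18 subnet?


Mask: 255.255.192.0
101.79.209.95 AND mask = 101.79.192.0
75.158.125.236 AND mask = 75.158.64.0
No, different subnets (101.79.192.0 vs 75.158.64.0)


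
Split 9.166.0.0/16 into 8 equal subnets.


New prefix = 16 + 3 = 19
Each subnet has 8192 addresses
  9.166.0.0/19
  9.166.32.0/19
  9.166.64.0/19
  9.166.96.0/19
  9.166.128.0/19
  9.166.160.0/19
  9.166.192.0/19
  9.166.224.0/19
Subnets: 9.166.0.0/19, 9.166.32.0/19, 9.166.64.0/19, 9.166.96.0/19, 9.166.128.0/19, 9.166.160.0/19, 9.166.192.0/19, 9.166.224.0/19


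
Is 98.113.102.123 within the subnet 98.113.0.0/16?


Subnet network: 98.113.0.0
Test IP AND mask: 98.113.0.0
Yes, 98.113.102.123 is in 98.113.0.0/16


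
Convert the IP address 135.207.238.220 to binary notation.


135 = 10000111
207 = 11001111
238 = 11101110
220 = 11011100
Binary: 10000111.11001111.11101110.11011100


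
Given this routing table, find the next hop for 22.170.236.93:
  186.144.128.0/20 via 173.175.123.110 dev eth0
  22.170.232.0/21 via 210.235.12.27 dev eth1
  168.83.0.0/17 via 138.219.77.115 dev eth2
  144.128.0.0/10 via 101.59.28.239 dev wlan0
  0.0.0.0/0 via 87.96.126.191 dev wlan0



Longest prefix match for 22.170.236.93:
  /20 186.144.128.0: no
  /21 22.170.232.0: MATCH
  /17 168.83.0.0: no
  /10 144.128.0.0: no
  /0 0.0.0.0: MATCH
Selected: next-hop 210.235.12.27 via eth1 (matched /21)


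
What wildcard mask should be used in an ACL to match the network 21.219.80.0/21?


Subnet mask: 255.255.248.0
Wildcard = 255.255.255.255 - subnet mask
255 - 255 = 0
255 - 255 = 0
255 - 248 = 7
255 - 0 = 255
Wildcard: 0.0.7.255


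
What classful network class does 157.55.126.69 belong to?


First octet: 157
Binary: 10011101
10xxxxxx -> Class B (128-191)
Class B, default mask 255.255.0.0 (/16)


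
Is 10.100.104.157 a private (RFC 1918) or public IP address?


RFC 1918 private ranges:
  10.0.0.0/8 (10.0.0.0 - 10.255.255.255)
  172.16.0.0/12 (172.16.0.0 - 172.31.255.255)
  192.168.0.0/16 (192.168.0.0 - 192.168.255.255)
Private (in 10.0.0.0/8)


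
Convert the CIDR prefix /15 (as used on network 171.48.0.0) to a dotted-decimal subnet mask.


/15 means 15 network bits, 17 host bits
Binary: 11111111111111100000000000000000
Mask: 255.254.0.0


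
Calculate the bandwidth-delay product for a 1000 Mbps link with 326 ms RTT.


BDP = bandwidth * RTT
= 1000 Mbps * 326 ms
= 1000 * 1e6 * 326 / 1000 bits
= 326000000 bits
= 40750000 bytes
= 39794.9219 KB
BDP = 326000000 bits (40750000 bytes)


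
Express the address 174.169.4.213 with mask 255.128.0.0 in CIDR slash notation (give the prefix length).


Binary: 11111111.10000000.00000000.00000000
Count leading 1s
Prefix: /9


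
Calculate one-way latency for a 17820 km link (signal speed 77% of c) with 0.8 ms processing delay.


Speed = 0.77 * 3e5 km/s = 231000 km/s
Propagation delay = 17820 / 231000 = 0.0771 s = 77.1429 ms
Processing delay = 0.8 ms
Total one-way latency = 77.9429 ms


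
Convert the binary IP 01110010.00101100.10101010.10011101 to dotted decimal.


01110010 = 114
00101100 = 44
10101010 = 170
10011101 = 157
IP: 114.44.170.157


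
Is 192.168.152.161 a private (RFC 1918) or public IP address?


RFC 1918 private ranges:
  10.0.0.0/8 (10.0.0.0 - 10.255.255.255)
  172.16.0.0/12 (172.16.0.0 - 172.31.255.255)
  192.168.0.0/16 (192.168.0.0 - 192.168.255.255)
Private (in 192.168.0.0/16)


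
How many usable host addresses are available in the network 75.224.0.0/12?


Host bits = 32 - 12 = 20
Total addresses = 2^20 = 1048576
Usable = total - 2 (network and broadcast)
Usable hosts: 1048574


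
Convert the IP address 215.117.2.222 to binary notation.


215 = 11010111
117 = 01110101
2 = 00000010
222 = 11011110
Binary: 11010111.01110101.00000010.11011110


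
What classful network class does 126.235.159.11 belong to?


First octet: 126
Binary: 01111110
0xxxxxxx -> Class A (1-126)
Class A, default mask 255.0.0.0 (/8)


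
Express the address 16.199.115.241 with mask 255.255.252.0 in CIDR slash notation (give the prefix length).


Binary: 11111111.11111111.11111100.00000000
Count leading 1s
Prefix: /22


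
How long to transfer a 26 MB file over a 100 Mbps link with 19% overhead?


Effective throughput = 100 * (1 - 19/100) = 81 Mbps
File size in Mb = 26 * 8 = 208 Mb
Time = 208 / 81
Time = 2.5679 seconds


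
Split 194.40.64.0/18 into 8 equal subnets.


New prefix = 18 + 3 = 21
Each subnet has 2048 addresses
  194.40.64.0/21
  194.40.72.0/21
  194.40.80.0/21
  194.40.88.0/21
  194.40.96.0/21
  194.40.104.0/21
  194.40.112.0/21
  194.40.120.0/21
Subnets: 194.40.64.0/21, 194.40.72.0/21, 194.40.80.0/21, 194.40.88.0/21, 194.40.96.0/21, 194.40.104.0/21, 194.40.112.0/21, 194.40.120.0/21


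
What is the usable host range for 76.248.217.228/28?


Network: 76.248.217.224
Broadcast: 76.248.217.239
First usable = network + 1
Last usable = broadcast - 1
Range: 76.248.217.225 to 76.248.217.238


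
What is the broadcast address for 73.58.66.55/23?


Network: 73.58.66.0/23
Host bits = 9
Set all host bits to 1:
Broadcast: 73.58.67.255


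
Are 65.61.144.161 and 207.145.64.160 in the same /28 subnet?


Mask: 255.255.255.240
65.61.144.161 AND mask = 65.61.144.160
207.145.64.160 AND mask = 207.145.64.160
No, different subnets (65.61.144.160 vs 207.145.64.160)


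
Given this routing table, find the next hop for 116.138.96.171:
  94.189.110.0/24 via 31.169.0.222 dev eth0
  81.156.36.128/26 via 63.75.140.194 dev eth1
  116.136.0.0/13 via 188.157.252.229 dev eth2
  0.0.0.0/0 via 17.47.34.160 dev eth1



Longest prefix match for 116.138.96.171:
  /24 94.189.110.0: no
  /26 81.156.36.128: no
  /13 116.136.0.0: MATCH
  /0 0.0.0.0: MATCH
Selected: next-hop 188.157.252.229 via eth2 (matched /13)


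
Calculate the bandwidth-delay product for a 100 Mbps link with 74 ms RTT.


BDP = bandwidth * RTT
= 100 Mbps * 74 ms
= 100 * 1e6 * 74 / 1000 bits
= 7400000 bits
= 925000 bytes
= 903.3203 KB
BDP = 7400000 bits (925000 bytes)


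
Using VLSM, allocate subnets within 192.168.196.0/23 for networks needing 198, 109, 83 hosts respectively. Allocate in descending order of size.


198 hosts -> /24 (254 usable): 192.168.196.0/24
109 hosts -> /25 (126 usable): 192.168.197.0/25
83 hosts -> /25 (126 usable): 192.168.197.128/25
Allocation: 192.168.196.0/24 (198 hosts, 254 usable); 192.168.197.0/25 (109 hosts, 126 usable); 192.168.197.128/25 (83 hosts, 126 usable)


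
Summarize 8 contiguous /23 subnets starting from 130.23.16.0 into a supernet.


Original prefix: /23
Number of subnets: 8 = 2^3
New prefix = 23 - 3 = 20
Supernet: 130.23.16.0/20


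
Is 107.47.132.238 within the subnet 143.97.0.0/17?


Subnet network: 143.97.0.0
Test IP AND mask: 107.47.128.0
No, 107.47.132.238 is not in 143.97.0.0/17


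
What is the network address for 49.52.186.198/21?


IP:   00110001.00110100.10111010.11000110
Mask: 11111111.11111111.11111000.00000000
AND operation:
Net:  00110001.00110100.10111000.00000000
Network: 49.52.184.0/21


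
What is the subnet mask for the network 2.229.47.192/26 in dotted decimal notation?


/26 means 26 network bits, 6 host bits
Binary: 11111111111111111111111111000000
Mask: 255.255.255.192


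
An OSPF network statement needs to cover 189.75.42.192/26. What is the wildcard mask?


Subnet mask: 255.255.255.192
Wildcard = 255.255.255.255 - subnet mask
255 - 255 = 0
255 - 255 = 0
255 - 255 = 0
255 - 192 = 63
Wildcard: 0.0.0.63


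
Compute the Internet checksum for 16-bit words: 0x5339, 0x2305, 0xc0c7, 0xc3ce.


Sum all words (with carry folding):
+ 0x5339 = 0x5339
+ 0x2305 = 0x763e
+ 0xc0c7 = 0x3706
+ 0xc3ce = 0xfad4
One's complement: ~0xfad4
Checksum = 0x052b


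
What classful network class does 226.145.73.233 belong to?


First octet: 226
Binary: 11100010
1110xxxx -> Class D (224-239)
Class D (multicast), default mask N/A


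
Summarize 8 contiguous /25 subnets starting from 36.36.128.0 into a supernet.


Original prefix: /25
Number of subnets: 8 = 2^3
New prefix = 25 - 3 = 22
Supernet: 36.36.128.0/22


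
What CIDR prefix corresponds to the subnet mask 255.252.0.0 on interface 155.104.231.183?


Binary: 11111111.11111100.00000000.00000000
Count leading 1s
Prefix: /14


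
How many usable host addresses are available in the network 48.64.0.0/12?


Host bits = 32 - 12 = 20
Total addresses = 2^20 = 1048576
Usable = total - 2 (network and broadcast)
Usable hosts: 1048574


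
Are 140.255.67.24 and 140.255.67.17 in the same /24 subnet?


Mask: 255.255.255.0
140.255.67.24 AND mask = 140.255.67.0
140.255.67.17 AND mask = 140.255.67.0
Yes, same subnet (140.255.67.0)


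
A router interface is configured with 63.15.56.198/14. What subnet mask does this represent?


/14 means 14 network bits, 18 host bits
Binary: 11111111111111000000000000000000
Mask: 255.252.0.0


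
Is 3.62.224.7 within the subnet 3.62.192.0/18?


Subnet network: 3.62.192.0
Test IP AND mask: 3.62.192.0
Yes, 3.62.224.7 is in 3.62.192.0/18


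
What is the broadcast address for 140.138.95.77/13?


Network: 140.136.0.0/13
Host bits = 19
Set all host bits to 1:
Broadcast: 140.143.255.255


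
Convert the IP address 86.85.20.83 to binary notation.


86 = 01010110
85 = 01010101
20 = 00010100
83 = 01010011
Binary: 01010110.01010101.00010100.01010011


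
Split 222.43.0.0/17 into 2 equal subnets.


New prefix = 17 + 1 = 18
Each subnet has 16384 addresses
  222.43.0.0/18
  222.43.64.0/18
Subnets: 222.43.0.0/18, 222.43.64.0/18


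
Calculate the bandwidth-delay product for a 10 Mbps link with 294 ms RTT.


BDP = bandwidth * RTT
= 10 Mbps * 294 ms
= 10 * 1e6 * 294 / 1000 bits
= 2940000 bits
= 367500 bytes
= 358.8867 KB
BDP = 2940000 bits (367500 bytes)


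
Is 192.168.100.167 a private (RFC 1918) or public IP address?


RFC 1918 private ranges:
  10.0.0.0/8 (10.0.0.0 - 10.255.255.255)
  172.16.0.0/12 (172.16.0.0 - 172.31.255.255)
  192.168.0.0/16 (192.168.0.0 - 192.168.255.255)
Private (in 192.168.0.0/16)


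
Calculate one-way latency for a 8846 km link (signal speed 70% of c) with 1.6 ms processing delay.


Speed = 0.7 * 3e5 km/s = 210000 km/s
Propagation delay = 8846 / 210000 = 0.0421 s = 42.1238 ms
Processing delay = 1.6 ms
Total one-way latency = 43.7238 ms


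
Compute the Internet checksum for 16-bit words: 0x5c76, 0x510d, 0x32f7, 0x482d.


Sum all words (with carry folding):
+ 0x5c76 = 0x5c76
+ 0x510d = 0xad83
+ 0x32f7 = 0xe07a
+ 0x482d = 0x28a8
One's complement: ~0x28a8
Checksum = 0xd757


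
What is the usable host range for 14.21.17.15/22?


Network: 14.21.16.0
Broadcast: 14.21.19.255
First usable = network + 1
Last usable = broadcast - 1
Range: 14.21.16.1 to 14.21.19.254


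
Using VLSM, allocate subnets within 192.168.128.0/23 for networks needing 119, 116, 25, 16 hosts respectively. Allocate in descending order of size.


119 hosts -> /25 (126 usable): 192.168.128.0/25
116 hosts -> /25 (126 usable): 192.168.128.128/25
25 hosts -> /27 (30 usable): 192.168.129.0/27
16 hosts -> /27 (30 usable): 192.168.129.32/27
Allocation: 192.168.128.0/25 (119 hosts, 126 usable); 192.168.128.128/25 (116 hosts, 126 usable); 192.168.129.0/27 (25 hosts, 30 usable); 192.168.129.32/27 (16 hosts, 30 usable)


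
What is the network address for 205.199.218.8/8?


IP:   11001101.11000111.11011010.00001000
Mask: 11111111.00000000.00000000.00000000
AND operation:
Net:  11001101.00000000.00000000.00000000
Network: 205.0.0.0/8


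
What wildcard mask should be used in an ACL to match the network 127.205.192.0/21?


Subnet mask: 255.255.248.0
Wildcard = 255.255.255.255 - subnet mask
255 - 255 = 0
255 - 255 = 0
255 - 248 = 7
255 - 0 = 255
Wildcard: 0.0.7.255


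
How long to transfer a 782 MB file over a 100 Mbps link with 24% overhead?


Effective throughput = 100 * (1 - 24/100) = 76 Mbps
File size in Mb = 782 * 8 = 6256 Mb
Time = 6256 / 76
Time = 82.3158 seconds


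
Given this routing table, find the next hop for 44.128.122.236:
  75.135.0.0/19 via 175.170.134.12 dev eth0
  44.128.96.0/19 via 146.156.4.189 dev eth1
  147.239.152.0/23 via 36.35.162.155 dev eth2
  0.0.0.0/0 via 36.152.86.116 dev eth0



Longest prefix match for 44.128.122.236:
  /19 75.135.0.0: no
  /19 44.128.96.0: MATCH
  /23 147.239.152.0: no
  /0 0.0.0.0: MATCH
Selected: next-hop 146.156.4.189 via eth1 (matched /19)


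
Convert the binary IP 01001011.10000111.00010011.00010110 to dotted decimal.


01001011 = 75
10000111 = 135
00010011 = 19
00010110 = 22
IP: 75.135.19.22


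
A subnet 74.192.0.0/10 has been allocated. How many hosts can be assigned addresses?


Host bits = 32 - 10 = 22
Total addresses = 2^22 = 4194304
Usable = total - 2 (network and broadcast)
Usable hosts: 4194302


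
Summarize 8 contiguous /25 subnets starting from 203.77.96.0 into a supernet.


Original prefix: /25
Number of subnets: 8 = 2^3
New prefix = 25 - 3 = 22
Supernet: 203.77.96.0/22


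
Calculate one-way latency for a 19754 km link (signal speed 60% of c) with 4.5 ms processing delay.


Speed = 0.6 * 3e5 km/s = 180000 km/s
Propagation delay = 19754 / 180000 = 0.1097 s = 109.7444 ms
Processing delay = 4.5 ms
Total one-way latency = 114.2444 ms


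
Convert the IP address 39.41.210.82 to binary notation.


39 = 00100111
41 = 00101001
210 = 11010010
82 = 01010010
Binary: 00100111.00101001.11010010.01010010


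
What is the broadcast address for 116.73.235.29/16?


Network: 116.73.0.0/16
Host bits = 16
Set all host bits to 1:
Broadcast: 116.73.255.255


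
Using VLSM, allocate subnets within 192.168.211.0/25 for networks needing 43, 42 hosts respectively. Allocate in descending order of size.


43 hosts -> /26 (62 usable): 192.168.211.0/26
42 hosts -> /26 (62 usable): 192.168.211.64/26
Allocation: 192.168.211.0/26 (43 hosts, 62 usable); 192.168.211.64/26 (42 hosts, 62 usable)


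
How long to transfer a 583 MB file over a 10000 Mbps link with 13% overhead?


Effective throughput = 10000 * (1 - 13/100) = 8700 Mbps
File size in Mb = 583 * 8 = 4664 Mb
Time = 4664 / 8700
Time = 0.5361 seconds


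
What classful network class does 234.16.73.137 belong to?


First octet: 234
Binary: 11101010
1110xxxx -> Class D (224-239)
Class D (multicast), default mask N/A


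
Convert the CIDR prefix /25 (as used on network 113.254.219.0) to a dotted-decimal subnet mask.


/25 means 25 network bits, 7 host bits
Binary: 11111111111111111111111110000000
Mask: 255.255.255.128


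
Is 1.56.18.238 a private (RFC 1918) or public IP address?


RFC 1918 private ranges:
  10.0.0.0/8 (10.0.0.0 - 10.255.255.255)
  172.16.0.0/12 (172.16.0.0 - 172.31.255.255)
  192.168.0.0/16 (192.168.0.0 - 192.168.255.255)
Public (not in any RFC 1918 range)


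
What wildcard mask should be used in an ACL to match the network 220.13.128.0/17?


Subnet mask: 255.255.128.0
Wildcard = 255.255.255.255 - subnet mask
255 - 255 = 0
255 - 255 = 0
255 - 128 = 127
255 - 0 = 255
Wildcard: 0.0.127.255


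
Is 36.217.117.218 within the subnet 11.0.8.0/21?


Subnet network: 11.0.8.0
Test IP AND mask: 36.217.112.0
No, 36.217.117.218 is not in 11.0.8.0/21


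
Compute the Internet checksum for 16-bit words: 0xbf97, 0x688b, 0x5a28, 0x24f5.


Sum all words (with carry folding):
+ 0xbf97 = 0xbf97
+ 0x688b = 0x2823
+ 0x5a28 = 0x824b
+ 0x24f5 = 0xa740
One's complement: ~0xa740
Checksum = 0x58bf


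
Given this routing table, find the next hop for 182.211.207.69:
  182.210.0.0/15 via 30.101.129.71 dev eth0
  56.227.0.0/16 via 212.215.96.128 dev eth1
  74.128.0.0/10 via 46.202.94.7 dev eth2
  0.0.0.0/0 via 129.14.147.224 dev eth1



Longest prefix match for 182.211.207.69:
  /15 182.210.0.0: MATCH
  /16 56.227.0.0: no
  /10 74.128.0.0: no
  /0 0.0.0.0: MATCH
Selected: next-hop 30.101.129.71 via eth0 (matched /15)


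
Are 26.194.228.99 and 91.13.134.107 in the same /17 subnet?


Mask: 255.255.128.0
26.194.228.99 AND mask = 26.194.128.0
91.13.134.107 AND mask = 91.13.128.0
No, different subnets (26.194.128.0 vs 91.13.128.0)


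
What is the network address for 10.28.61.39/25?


IP:   00001010.00011100.00111101.00100111
Mask: 11111111.11111111.11111111.10000000
AND operation:
Net:  00001010.00011100.00111101.00000000
Network: 10.28.61.0/25


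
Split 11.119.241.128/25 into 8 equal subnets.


New prefix = 25 + 3 = 28
Each subnet has 16 addresses
  11.119.241.128/28
  11.119.241.144/28
  11.119.241.160/28
  11.119.241.176/28
  11.119.241.192/28
  11.119.241.208/28
  11.119.241.224/28
  11.119.241.240/28
Subnets: 11.119.241.128/28, 11.119.241.144/28, 11.119.241.160/28, 11.119.241.176/28, 11.119.241.192/28, 11.119.241.208/28, 11.119.241.224/28, 11.119.241.240/28


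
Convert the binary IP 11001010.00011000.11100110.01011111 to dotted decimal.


11001010 = 202
00011000 = 24
11100110 = 230
01011111 = 95
IP: 202.24.230.95


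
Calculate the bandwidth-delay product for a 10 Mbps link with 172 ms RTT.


BDP = bandwidth * RTT
= 10 Mbps * 172 ms
= 10 * 1e6 * 172 / 1000 bits
= 1720000 bits
= 215000 bytes
= 209.9609 KB
BDP = 1720000 bits (215000 bytes)


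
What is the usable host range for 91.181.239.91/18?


Network: 91.181.192.0
Broadcast: 91.181.255.255
First usable = network + 1
Last usable = broadcast - 1
Range: 91.181.192.1 to 91.181.255.254


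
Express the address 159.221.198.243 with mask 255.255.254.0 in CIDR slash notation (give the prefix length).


Binary: 11111111.11111111.11111110.00000000
Count leading 1s
Prefix: /23


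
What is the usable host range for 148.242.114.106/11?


Network: 148.224.0.0
Broadcast: 148.255.255.255
First usable = network + 1
Last usable = broadcast - 1
Range: 148.224.0.1 to 148.255.255.254


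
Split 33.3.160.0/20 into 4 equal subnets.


New prefix = 20 + 2 = 22
Each subnet has 1024 addresses
  33.3.160.0/22
  33.3.164.0/22
  33.3.168.0/22
  33.3.172.0/22
Subnets: 33.3.160.0/22, 33.3.164.0/22, 33.3.168.0/22, 33.3.172.0/22


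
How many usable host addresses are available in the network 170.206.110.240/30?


Host bits = 32 - 30 = 2
Total addresses = 2^2 = 4
Usable = total - 2 (network and broadcast)
Usable hosts: 2


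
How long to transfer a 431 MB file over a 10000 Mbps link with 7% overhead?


Effective throughput = 10000 * (1 - 7/100) = 9300 Mbps
File size in Mb = 431 * 8 = 3448 Mb
Time = 3448 / 9300
Time = 0.3708 seconds


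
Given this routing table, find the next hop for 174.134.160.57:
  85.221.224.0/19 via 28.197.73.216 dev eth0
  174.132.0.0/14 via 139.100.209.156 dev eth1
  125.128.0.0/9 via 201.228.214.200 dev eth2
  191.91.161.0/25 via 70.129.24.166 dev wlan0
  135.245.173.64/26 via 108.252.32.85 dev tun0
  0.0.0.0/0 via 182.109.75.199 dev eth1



Longest prefix match for 174.134.160.57:
  /19 85.221.224.0: no
  /14 174.132.0.0: MATCH
  /9 125.128.0.0: no
  /25 191.91.161.0: no
  /26 135.245.173.64: no
  /0 0.0.0.0: MATCH
Selected: next-hop 139.100.209.156 via eth1 (matched /14)


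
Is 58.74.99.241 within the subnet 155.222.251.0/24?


Subnet network: 155.222.251.0
Test IP AND mask: 58.74.99.0
No, 58.74.99.241 is not in 155.222.251.0/24


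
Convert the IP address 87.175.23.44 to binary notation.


87 = 01010111
175 = 10101111
23 = 00010111
44 = 00101100
Binary: 01010111.10101111.00010111.00101100


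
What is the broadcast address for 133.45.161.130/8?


Network: 133.0.0.0/8
Host bits = 24
Set all host bits to 1:
Broadcast: 133.255.255.255


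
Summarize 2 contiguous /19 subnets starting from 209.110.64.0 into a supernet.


Original prefix: /19
Number of subnets: 2 = 2^1
New prefix = 19 - 1 = 18
Supernet: 209.110.64.0/18


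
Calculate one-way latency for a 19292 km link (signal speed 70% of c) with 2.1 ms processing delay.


Speed = 0.7 * 3e5 km/s = 210000 km/s
Propagation delay = 19292 / 210000 = 0.0919 s = 91.8667 ms
Processing delay = 2.1 ms
Total one-way latency = 93.9667 ms


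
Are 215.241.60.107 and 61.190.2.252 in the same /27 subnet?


Mask: 255.255.255.224
215.241.60.107 AND mask = 215.241.60.96
61.190.2.252 AND mask = 61.190.2.224
No, different subnets (215.241.60.96 vs 61.190.2.224)


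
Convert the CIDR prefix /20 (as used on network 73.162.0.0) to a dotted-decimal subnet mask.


/20 means 20 network bits, 12 host bits
Binary: 11111111111111111111000000000000
Mask: 255.255.240.0


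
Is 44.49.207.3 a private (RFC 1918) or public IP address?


RFC 1918 private ranges:
  10.0.0.0/8 (10.0.0.0 - 10.255.255.255)
  172.16.0.0/12 (172.16.0.0 - 172.31.255.255)
  192.168.0.0/16 (192.168.0.0 - 192.168.255.255)
Public (not in any RFC 1918 range)


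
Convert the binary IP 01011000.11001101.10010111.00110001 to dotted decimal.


01011000 = 88
11001101 = 205
10010111 = 151
00110001 = 49
IP: 88.205.151.49


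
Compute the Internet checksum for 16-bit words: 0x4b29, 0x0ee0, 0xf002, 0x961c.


Sum all words (with carry folding):
+ 0x4b29 = 0x4b29
+ 0x0ee0 = 0x5a09
+ 0xf002 = 0x4a0c
+ 0x961c = 0xe028
One's complement: ~0xe028
Checksum = 0x1fd7


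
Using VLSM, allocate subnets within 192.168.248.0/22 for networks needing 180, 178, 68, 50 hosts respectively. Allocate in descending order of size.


180 hosts -> /24 (254 usable): 192.168.248.0/24
178 hosts -> /24 (254 usable): 192.168.249.0/24
68 hosts -> /25 (126 usable): 192.168.250.0/25
50 hosts -> /26 (62 usable): 192.168.250.128/26
Allocation: 192.168.248.0/24 (180 hosts, 254 usable); 192.168.249.0/24 (178 hosts, 254 usable); 192.168.250.0/25 (68 hosts, 126 usable); 192.168.250.128/26 (50 hosts, 62 usable)


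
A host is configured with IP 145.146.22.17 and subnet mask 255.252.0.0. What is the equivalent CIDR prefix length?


Binary: 11111111.11111100.00000000.00000000
Count leading 1s
Prefix: /14


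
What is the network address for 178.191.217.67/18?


IP:   10110010.10111111.11011001.01000011
Mask: 11111111.11111111.11000000.00000000
AND operation:
Net:  10110010.10111111.11000000.00000000
Network: 178.191.192.0/18


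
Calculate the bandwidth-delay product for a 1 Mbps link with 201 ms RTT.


BDP = bandwidth * RTT
= 1 Mbps * 201 ms
= 1 * 1e6 * 201 / 1000 bits
= 201000 bits
= 25125 bytes
= 24.5361 KB
BDP = 201000 bits (25125 bytes)


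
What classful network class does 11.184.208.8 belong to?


First octet: 11
Binary: 00001011
0xxxxxxx -> Class A (1-126)
Class A, default mask 255.0.0.0 (/8)


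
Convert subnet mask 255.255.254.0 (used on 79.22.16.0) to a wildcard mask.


Subnet mask: 255.255.254.0
Wildcard = 255.255.255.255 - subnet mask
255 - 255 = 0
255 - 255 = 0
255 - 254 = 1
255 - 0 = 255
Wildcard: 0.0.1.255
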